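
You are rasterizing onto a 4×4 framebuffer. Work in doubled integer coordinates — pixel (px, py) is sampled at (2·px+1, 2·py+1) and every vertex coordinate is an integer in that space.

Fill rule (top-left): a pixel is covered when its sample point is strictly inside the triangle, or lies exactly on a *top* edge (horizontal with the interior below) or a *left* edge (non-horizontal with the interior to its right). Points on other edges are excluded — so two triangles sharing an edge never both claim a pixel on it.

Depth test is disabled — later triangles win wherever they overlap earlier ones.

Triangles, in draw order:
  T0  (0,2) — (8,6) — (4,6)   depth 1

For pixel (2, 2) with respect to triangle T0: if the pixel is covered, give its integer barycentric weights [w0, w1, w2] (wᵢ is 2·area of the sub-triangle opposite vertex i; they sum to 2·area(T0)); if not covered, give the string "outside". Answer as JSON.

T0:
  2·area = 16
  edge (0, 2)→(8, 6): d=(8,4) right/bottom  bias=-1
  edge (8, 6)→(4, 6): d=(-4,0) right/bottom  bias=-1
  edge (4, 6)→(0, 2): d=(-4,-4) top-left  bias=+0
    (0,1)@(1, 3): e=[4,12,0] → X  [on edge]
    (1,1)@(3, 3): e=[-4,12,8] → .
    (0,2)@(1, 5): e=[20,4,-8] → .
    (1,2)@(3, 5): e=[12,4,0] → X  [on edge]
    (2,2)@(5, 5): e=[4,4,8] → X
    (3,2)@(7, 5): e=[-4,4,16] → .
    (1,3)@(3, 7): e=[28,-4,-8] → .
    (2,3)@(5, 7): e=[20,-4,0] → .  [on edge]
  covered (3 px):
    . . . .
    X . . .
    . X X .
    . . . .

Answer: [4,8,4]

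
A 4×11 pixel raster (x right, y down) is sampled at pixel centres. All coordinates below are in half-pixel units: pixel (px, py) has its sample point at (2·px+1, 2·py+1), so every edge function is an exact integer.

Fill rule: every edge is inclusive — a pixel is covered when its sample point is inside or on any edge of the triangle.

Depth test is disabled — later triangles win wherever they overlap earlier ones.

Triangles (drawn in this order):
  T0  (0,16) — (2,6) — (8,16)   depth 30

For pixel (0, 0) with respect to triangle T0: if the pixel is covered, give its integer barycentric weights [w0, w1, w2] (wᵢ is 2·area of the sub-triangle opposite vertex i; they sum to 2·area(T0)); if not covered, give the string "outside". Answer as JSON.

T0:
  2·area = 80
  edge (0, 16)→(2, 6): d=(2,-10) inclusive
  edge (2, 6)→(8, 16): d=(6,10) inclusive
  edge (8, 16)→(0, 16): d=(-8,0) inclusive
    (1,0)@(3, 1): e=[0,-40,120] → .  [on edge]
    (1,4)@(3, 9): e=[16,8,56] → X
    (2,4)@(5, 9): e=[36,-12,56] → .
    (0,5)@(1, 11): e=[0,40,40] → X  [on edge]
    (2,5)@(5, 11): e=[40,0,40] → X  [on edge]
    (3,5)@(7, 11): e=[60,-20,40] → .
    (0,6)@(1, 13): e=[4,52,24] → X
    (3,6)@(7, 13): e=[64,-8,24] → .
    (0,7)@(1, 15): e=[8,64,8] → X
    (3,7)@(7, 15): e=[68,4,8] → X
    (0,8)@(1, 17): e=[12,76,-8] → .
    (1,8)@(3, 17): e=[32,56,-8] → .
  covered (11 px):
    . . . .
    . . . .
    . . . .
    . . . .
    . X . .
    X X X .
    X X X .
    X X X X
    . . . .
    . . . .
    . . . .

Result: "outside"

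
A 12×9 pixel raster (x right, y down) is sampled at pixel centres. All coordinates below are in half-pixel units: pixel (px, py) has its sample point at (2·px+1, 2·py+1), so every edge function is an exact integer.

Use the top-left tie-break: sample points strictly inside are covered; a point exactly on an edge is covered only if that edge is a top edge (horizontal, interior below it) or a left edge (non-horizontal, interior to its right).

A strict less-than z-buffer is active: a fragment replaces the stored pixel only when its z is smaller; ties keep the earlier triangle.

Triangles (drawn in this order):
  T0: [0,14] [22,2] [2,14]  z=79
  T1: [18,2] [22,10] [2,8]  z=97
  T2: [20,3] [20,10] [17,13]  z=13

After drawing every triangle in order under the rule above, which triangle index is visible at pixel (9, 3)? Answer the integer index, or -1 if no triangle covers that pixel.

T0:
  2·area = 24
  edge (0, 14)→(22, 2): d=(22,-12) top-left  bias=+0
  edge (22, 2)→(2, 14): d=(-20,12) right/bottom  bias=-1
  edge (2, 14)→(0, 14): d=(-2,0) right/bottom  bias=-1
    (8,2)@(17, 5): e=[6,0,18] → .  [on edge]
    (6,3)@(13, 7): e=[2,8,14] → X
    (7,3)@(15, 7): e=[26,-16,14] → .
    (6,4)@(13, 9): e=[46,-32,10] → .
    (3,5)@(7, 11): e=[18,0,6] → .  [on edge]
    (1,6)@(3, 13): e=[14,8,2] → X
    (2,6)@(5, 13): e=[38,-16,2] → .
    (1,7)@(3, 15): e=[58,-32,-2] → .
  covered (2 px):
    . . . . . . . . . . . .
    . . . . . . . . . . . .
    . . . . . . . . . . . .
    . . . . . . X . . . . .
    . . . . . . . . . . . .
    . . . . . . . . . . . .
    . X . . . . . . . . . .
    . . . . . . . . . . . .
    . . . . . . . . . . . .
T1:
  2·area = 152
  edge (18, 2)→(22, 10): d=(4,8) right/bottom  bias=-1
  edge (22, 10)→(2, 8): d=(-20,-2) top-left  bias=+0
  edge (2, 8)→(18, 2): d=(16,-6) top-left  bias=+0
    (8,1)@(17, 3): e=[12,130,10] → X
    (9,1)@(19, 3): e=[-4,134,22] → .
    (5,2)@(11, 5): e=[68,78,6] → X
    (6,2)@(13, 5): e=[52,82,18] → X
    (7,2)@(15, 5): e=[36,86,30] → X
    (9,2)@(19, 5): e=[4,94,54] → X
    (10,2)@(21, 5): e=[-12,98,66] → .
    (2,3)@(5, 7): e=[124,26,2] → X
    (3,3)@(7, 7): e=[108,30,14] → X
    (4,3)@(9, 7): e=[92,34,26] → X
    (10,3)@(21, 7): e=[-4,58,98] → .
    (2,4)@(5, 9): e=[132,-14,34] → .
  covered (19 px):
    . . . . . . . . . . . .
    . . . . . . . . X . . .
    . . . . . X X X X X . .
    . . X X X X X X X X . .
    . . . . . . X X X X X .
    . . . . . . . . . . . .
    . . . . . . . . . . . .
    . . . . . . . . . . . .
    . . . . . . . . . . . .
T2:
  2·area = 21
  edge (20, 3)→(20, 10): d=(0,7) right/bottom  bias=-1
  edge (20, 10)→(17, 13): d=(-3,3) right/bottom  bias=-1
  edge (17, 13)→(20, 3): d=(3,-10) top-left  bias=+0
    (9,3)@(19, 7): e=[7,12,2] → X
    (10,3)@(21, 7): e=[-7,6,22] → .
    (11,3)@(23, 7): e=[-21,0,42] → .  [on edge]
    (9,4)@(19, 9): e=[7,6,8] → X
    (10,4)@(21, 9): e=[-7,0,28] → .  [on edge]
    (9,5)@(19, 11): e=[7,0,14] → .  [on edge]
    (8,6)@(17, 13): e=[21,0,0] → .  [on edge]
    (7,7)@(15, 15): e=[35,0,-14] → .  [on edge]
    (6,8)@(13, 17): e=[49,0,-28] → .  [on edge]
  covered (2 px):
    . . . . . . . . . . . .
    . . . . . . . . . . . .
    . . . . . . . . . . . .
    . . . . . . . . . X . .
    . . . . . . . . . X . .
    . . . . . . . . . . . .
    . . . . . . . . . . . .
    . . . . . . . . . . . .
    . . . . . . . . . . . .

Z-buffer (winner per pixel, '.' = empty):
  . . . . . . . . . . . .
  . . . . . . . . 1 . . .
  . . . . . 1 1 1 1 1 . .
  . . 1 1 1 1 0 1 1 2 . .
  . . . . . . 1 1 1 2 1 .
  . . . . . . . . . . . .
  . 0 . . . . . . . . . .
  . . . . . . . . . . . .
  . . . . . . . . . . . .

Result: 2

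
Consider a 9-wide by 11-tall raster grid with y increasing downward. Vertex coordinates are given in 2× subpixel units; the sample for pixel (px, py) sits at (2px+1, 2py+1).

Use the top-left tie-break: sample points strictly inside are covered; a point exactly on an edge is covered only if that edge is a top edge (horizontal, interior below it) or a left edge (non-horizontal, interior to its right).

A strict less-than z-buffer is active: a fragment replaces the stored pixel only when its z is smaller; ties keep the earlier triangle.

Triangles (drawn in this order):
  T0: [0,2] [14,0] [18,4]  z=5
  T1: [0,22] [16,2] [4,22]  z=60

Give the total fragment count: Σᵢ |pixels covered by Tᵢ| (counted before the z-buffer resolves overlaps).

T0:
  2·area = 64
  edge (0, 2)→(14, 0): d=(14,-2) top-left  bias=+0
  edge (14, 0)→(18, 4): d=(4,4) right/bottom  bias=-1
  edge (18, 4)→(0, 2): d=(-18,-2) top-left  bias=+0
    (3,0)@(7, 1): e=[0,32,32] → █  [on edge]
    (4,0)@(9, 1): e=[4,24,36] → █
    (5,0)@(11, 1): e=[8,16,40] → █
    (6,0)@(13, 1): e=[12,8,44] → █
    (7,0)@(15, 1): e=[16,0,48] → ·  [on edge]
    (3,1)@(7, 3): e=[28,40,-4] → ·
    (4,1)@(9, 3): e=[32,32,0] → █  [on edge]
    (7,1)@(15, 3): e=[44,8,12] → █
    (8,1)@(17, 3): e=[48,0,16] → ·  [on edge]
    (4,2)@(9, 5): e=[60,40,-36] → ·
    (5,2)@(11, 5): e=[64,32,-32] → ·
    (6,2)@(13, 5): e=[68,24,-28] → ·
  covered (8 px):
    · · · █ █ █ █ · ·
    · · · · █ █ █ █ ·
    · · · · · · · · ·
    · · · · · · · · ·
    · · · · · · · · ·
    · · · · · · · · ·
    · · · · · · · · ·
    · · · · · · · · ·
    · · · · · · · · ·
    · · · · · · · · ·
    · · · · · · · · ·
T1:
  2·area = 80
  edge (0, 22)→(16, 2): d=(16,-20) top-left  bias=+0
  edge (16, 2)→(4, 22): d=(-12,20) right/bottom  bias=-1
  edge (4, 22)→(0, 22): d=(-4,0) right/bottom  bias=-1
    (6,3)@(13, 7): e=[20,0,60] → ·  [on edge]
    (5,4)@(11, 9): e=[12,16,52] → █
    (6,4)@(13, 9): e=[52,-24,52] → ·
    (4,5)@(9, 11): e=[4,32,44] → █
    (5,5)@(11, 11): e=[44,-8,44] → ·
    (4,6)@(9, 13): e=[36,8,36] → █
    (5,6)@(11, 13): e=[76,-32,36] → ·
    (3,7)@(7, 15): e=[28,24,28] → █
    (4,7)@(9, 15): e=[68,-16,28] → ·
    (2,8)@(5, 17): e=[20,40,20] → █
    (3,8)@(7, 17): e=[60,0,20] → ·  [on edge]
    (1,9)@(3, 19): e=[12,56,12] → █
  covered (9 px):
    · · · · · · · · ·
    · · · · · · · · ·
    · · · · · · · · ·
    · · · · · · · · ·
    · · · · · █ · · ·
    · · · · █ · · · ·
    · · · · █ · · · ·
    · · · █ · · · · ·
    · · █ · · · · · ·
    · █ █ · · · · · ·
    █ █ · · · · · · ·

Final: 17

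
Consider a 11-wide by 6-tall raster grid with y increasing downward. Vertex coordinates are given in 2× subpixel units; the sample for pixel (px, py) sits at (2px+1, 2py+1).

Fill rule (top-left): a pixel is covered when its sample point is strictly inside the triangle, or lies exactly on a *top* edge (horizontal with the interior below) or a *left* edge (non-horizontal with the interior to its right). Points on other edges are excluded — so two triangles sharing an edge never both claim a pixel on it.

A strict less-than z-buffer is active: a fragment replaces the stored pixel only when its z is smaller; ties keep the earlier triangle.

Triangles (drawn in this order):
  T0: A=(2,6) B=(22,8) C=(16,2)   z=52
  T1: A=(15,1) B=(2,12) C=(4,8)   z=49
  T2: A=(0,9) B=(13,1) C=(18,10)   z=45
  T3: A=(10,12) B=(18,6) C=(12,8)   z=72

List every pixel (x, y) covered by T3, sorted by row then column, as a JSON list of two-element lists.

T0:
  2·area = 108  (B↔C swapped to make it positive)
  edge (2, 6)→(16, 2): d=(14,-4) top-left  bias=+0
  edge (16, 2)→(22, 8): d=(6,6) right/bottom  bias=-1
  edge (22, 8)→(2, 6): d=(-20,-2) top-left  bias=+0
    (7,0)@(15, 1): e=[-18,0,126] → .  [on edge]
    (6,1)@(13, 3): e=[2,24,82] → X
    (7,1)@(15, 3): e=[10,12,86] → X
    (8,1)@(17, 3): e=[18,0,90] → .  [on edge]
    (3,2)@(7, 5): e=[6,72,30] → X
    (4,2)@(9, 5): e=[14,60,34] → X
    (5,2)@(11, 5): e=[22,48,38] → X
    (8,2)@(17, 5): e=[46,12,50] → X
    (9,2)@(19, 5): e=[54,0,54] → .  [on edge]
    (3,3)@(7, 7): e=[34,84,-10] → .
    (4,3)@(9, 7): e=[42,72,-6] → .
    (5,3)@(11, 7): e=[50,60,-2] → .
    (10,3)@(21, 7): e=[90,0,18] → .  [on edge]
  covered (12 px):
    . . . . . . . . . . .
    . . . . . . X X . . .
    . . . X X X X X X . .
    . . . . . . X X X X .
    . . . . . . . . . . .
    . . . . . . . . . . .
T1:
  2·area = 30
  edge (15, 1)→(2, 12): d=(-13,11) right/bottom  bias=-1
  edge (2, 12)→(4, 8): d=(2,-4) top-left  bias=+0
  edge (4, 8)→(15, 1): d=(11,-7) top-left  bias=+0
    (7,0)@(15, 1): e=[0,30,0] → .  [on edge]
    (4,2)@(9, 5): e=[14,14,2] → X
    (5,2)@(11, 5): e=[-8,22,16] → .
    (3,3)@(7, 7): e=[10,10,10] → X
    (4,3)@(9, 7): e=[-12,18,24] → .
    (2,4)@(5, 9): e=[6,6,18] → X
    (3,4)@(7, 9): e=[-16,14,32] → .
    (1,5)@(3, 11): e=[2,2,26] → X
    (2,5)@(5, 11): e=[-20,10,40] → .
  covered (4 px):
    . . . . . . . . . . .
    . . . . . . . . . . .
    . . . . X . . . . . .
    . . . X . . . . . . .
    . . X . . . . . . . .
    . X . . . . . . . . .
T2:
  2·area = 157
  edge (0, 9)→(13, 1): d=(13,-8) top-left  bias=+0
  edge (13, 1)→(18, 10): d=(5,9) right/bottom  bias=-1
  edge (18, 10)→(0, 9): d=(-18,-1) top-left  bias=+0
    (6,0)@(13, 1): e=[0,0,157] → .  [on edge]
    (5,1)@(11, 3): e=[10,28,119] → X
    (6,1)@(13, 3): e=[26,10,121] → X
    (7,1)@(15, 3): e=[42,-8,123] → .
    (3,2)@(7, 5): e=[4,74,79] → X
    (4,2)@(9, 5): e=[20,56,81] → X
    (7,2)@(15, 5): e=[68,2,87] → X
    (8,2)@(17, 5): e=[84,-16,89] → .
    (2,3)@(5, 7): e=[14,102,41] → X
    (8,3)@(17, 7): e=[110,-6,53] → .
    (0,4)@(1, 9): e=[8,148,1] → X
    (1,4)@(3, 9): e=[24,130,3] → X
  covered (22 px):
    . . . . . . . . . . .
    . . . . . X X . . . .
    . . . X X X X X . . .
    . . X X X X X X . . .
    X X X X X X X X X . .
    . . . . . . . . . . .
T3:
  2·area = 20  (B↔C swapped to make it positive)
  edge (10, 12)→(12, 8): d=(2,-4) top-left  bias=+0
  edge (12, 8)→(18, 6): d=(6,-2) top-left  bias=+0
  edge (18, 6)→(10, 12): d=(-8,6) right/bottom  bias=-1
    (10,2)@(21, 5): e=[30,0,-10] → .  [on edge]
    (7,3)@(15, 7): e=[10,0,10] → X  [on edge]
    (8,3)@(17, 7): e=[18,4,-2] → .
    (4,4)@(9, 9): e=[-10,0,30] → .  [on edge]
    (6,4)@(13, 9): e=[6,8,6] → X
    (7,4)@(15, 9): e=[14,12,-6] → .
    (1,5)@(3, 11): e=[-30,0,50] → .  [on edge]
    (5,5)@(11, 11): e=[2,16,2] → X
    (6,5)@(13, 11): e=[10,20,-10] → .
  covered (3 px):
    . . . . . . . . . . .
    . . . . . . . . . . .
    . . . . . . . . . . .
    . . . . . . . X . . .
    . . . . . . X . . . .
    . . . . . X . . . . .

Result: [[7,3],[6,4],[5,5]]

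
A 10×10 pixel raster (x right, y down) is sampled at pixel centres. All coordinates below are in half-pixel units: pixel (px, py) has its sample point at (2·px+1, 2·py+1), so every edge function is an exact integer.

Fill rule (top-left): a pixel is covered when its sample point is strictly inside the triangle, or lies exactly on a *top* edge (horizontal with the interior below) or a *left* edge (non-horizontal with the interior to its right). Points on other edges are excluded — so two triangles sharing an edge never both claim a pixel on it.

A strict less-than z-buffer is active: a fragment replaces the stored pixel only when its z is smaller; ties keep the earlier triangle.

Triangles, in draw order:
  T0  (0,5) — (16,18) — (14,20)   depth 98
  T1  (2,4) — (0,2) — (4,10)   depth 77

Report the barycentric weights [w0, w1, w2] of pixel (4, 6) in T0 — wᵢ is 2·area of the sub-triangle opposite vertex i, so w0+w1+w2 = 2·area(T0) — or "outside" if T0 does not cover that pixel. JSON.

T0:
  2·area = 58
  edge (0, 5)→(16, 18): d=(16,13) right/bottom  bias=-1
  edge (16, 18)→(14, 20): d=(-2,2) right/bottom  bias=-1
  edge (14, 20)→(0, 5): d=(-14,-15) top-left  bias=+0
    (3,5)@(7, 11): e=[5,32,21] → █
    (4,5)@(9, 11): e=[-21,28,51] → ·
    (3,6)@(7, 13): e=[37,28,-7] → ·
    (4,6)@(9, 13): e=[11,24,23] → █
    (5,6)@(11, 13): e=[-15,20,53] → ·
    (4,7)@(9, 15): e=[43,20,-5] → ·
    (5,7)@(11, 15): e=[17,16,25] → █
    (6,7)@(13, 15): e=[-9,12,55] → ·
    (9,7)@(19, 15): e=[-87,0,145] → ·  [on edge]
    (5,8)@(11, 17): e=[49,12,-3] → ·
    (6,8)@(13, 17): e=[23,8,27] → █
    (7,8)@(15, 17): e=[-3,4,57] → ·
    (8,8)@(17, 17): e=[-29,0,87] → ·  [on edge]
    (7,9)@(15, 19): e=[29,0,29] → ·  [on edge]
  covered (4 px):
    · · · · · · · · · ·
    · · · · · · · · · ·
    · · · · · · · · · ·
    · · · · · · · · · ·
    · · · · · · · · · ·
    · · · █ · · · · · ·
    · · · · █ · · · · ·
    · · · · · █ · · · ·
    · · · · · · █ · · ·
    · · · · · · · · · ·
T1:
  2·area = 8  (B↔C swapped to make it positive)
  edge (2, 4)→(4, 10): d=(2,6) right/bottom  bias=-1
  edge (4, 10)→(0, 2): d=(-4,-8) top-left  bias=+0
  edge (0, 2)→(2, 4): d=(2,2) right/bottom  bias=-1
    (0,0)@(1, 1): e=[0,12,-4] → ·  [on edge]
    (0,1)@(1, 3): e=[4,4,0] → ·  [on edge]
    (1,2)@(3, 5): e=[-4,12,0] → ·  [on edge]
    (1,3)@(3, 7): e=[0,4,4] → ·  [on edge]
    (2,3)@(5, 7): e=[-12,20,0] → ·  [on edge]
    (3,4)@(7, 9): e=[-20,28,0] → ·  [on edge]
    (4,5)@(9, 11): e=[-28,36,0] → ·  [on edge]
    (2,6)@(5, 13): e=[0,-4,12] → ·  [on edge]
    (5,6)@(11, 13): e=[-36,44,0] → ·  [on edge]
    (6,7)@(13, 15): e=[-44,52,0] → ·  [on edge]
    (7,8)@(15, 17): e=[-52,60,0] → ·  [on edge]
    (3,9)@(7, 19): e=[0,-12,20] → ·  [on edge]
    (8,9)@(17, 19): e=[-60,68,0] → ·  [on edge]
  covered (0 px):
    · · · · · · · · · ·
    · · · · · · · · · ·
    · · · · · · · · · ·
    · · · · · · · · · ·
    · · · · · · · · · ·
    · · · · · · · · · ·
    · · · · · · · · · ·
    · · · · · · · · · ·
    · · · · · · · · · ·
    · · · · · · · · · ·

Answer: [24,23,11]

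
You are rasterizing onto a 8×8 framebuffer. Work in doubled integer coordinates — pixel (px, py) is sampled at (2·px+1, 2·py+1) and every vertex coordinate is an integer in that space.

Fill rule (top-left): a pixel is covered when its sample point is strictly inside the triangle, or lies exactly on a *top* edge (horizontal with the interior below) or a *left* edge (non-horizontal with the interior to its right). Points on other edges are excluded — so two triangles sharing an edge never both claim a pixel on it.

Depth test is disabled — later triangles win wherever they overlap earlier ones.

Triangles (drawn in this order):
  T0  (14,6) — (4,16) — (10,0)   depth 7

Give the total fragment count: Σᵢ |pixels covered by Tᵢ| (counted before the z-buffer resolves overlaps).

T0:
  2·area = 100
  edge (14, 6)→(4, 16): d=(-10,10) right/bottom  bias=-1
  edge (4, 16)→(10, 0): d=(6,-16) top-left  bias=+0
  edge (10, 0)→(14, 6): d=(4,6) right/bottom  bias=-1
    (4,1)@(9, 3): e=[80,2,18] → X
    (5,1)@(11, 3): e=[60,34,6] → X
    (6,1)@(13, 3): e=[40,66,-6] → .
    (4,2)@(9, 5): e=[60,14,26] → X
    (6,2)@(13, 5): e=[20,78,2] → X
    (7,2)@(15, 5): e=[0,110,-10] → .  [on edge]
    (4,3)@(9, 7): e=[40,26,34] → X
    (6,3)@(13, 7): e=[0,90,10] → .  [on edge]
    (3,4)@(7, 9): e=[40,6,54] → X
    (5,4)@(11, 9): e=[0,70,30] → .  [on edge]
    (3,5)@(7, 11): e=[20,18,62] → X
    (4,5)@(9, 11): e=[0,50,50] → .  [on edge]
    (3,6)@(7, 13): e=[0,30,70] → .  [on edge]
    (2,7)@(5, 15): e=[0,10,90] → .  [on edge]
  covered (10 px):
    . . . . . . . .
    . . . . X X . .
    . . . . X X X .
    . . . . X X . .
    . . . X X . . .
    . . . X . . . .
    . . . . . . . .
    . . . . . . . .

Answer: 10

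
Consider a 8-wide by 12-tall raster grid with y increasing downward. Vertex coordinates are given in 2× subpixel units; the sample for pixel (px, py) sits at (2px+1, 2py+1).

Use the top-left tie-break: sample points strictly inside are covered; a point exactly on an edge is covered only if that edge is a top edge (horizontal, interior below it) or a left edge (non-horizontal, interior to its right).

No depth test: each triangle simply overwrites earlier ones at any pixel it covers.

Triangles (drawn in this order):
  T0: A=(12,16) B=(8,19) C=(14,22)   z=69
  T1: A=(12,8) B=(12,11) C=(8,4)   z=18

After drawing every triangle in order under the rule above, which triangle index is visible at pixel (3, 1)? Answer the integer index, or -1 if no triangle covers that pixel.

T0:
  2·area = 30  (B↔C swapped to make it positive)
  edge (12, 16)→(14, 22): d=(2,6) right/bottom  bias=-1
  edge (14, 22)→(8, 19): d=(-6,-3) top-left  bias=+0
  edge (8, 19)→(12, 16): d=(4,-3) top-left  bias=+0
    (3,0)@(7, 1): e=[0,105,-75] → ·  [on edge]
    (4,3)@(9, 7): e=[0,75,-45] → ·  [on edge]
    (5,6)@(11, 13): e=[0,45,-15] → ·  [on edge]
    (5,8)@(11, 17): e=[8,21,1] → █
    (6,8)@(13, 17): e=[-4,27,7] → ·
    (4,9)@(9, 19): e=[24,3,3] → █
    (6,9)@(13, 19): e=[0,15,15] → ·  [on edge]
    (4,10)@(9, 21): e=[28,-9,11] → ·
    (5,10)@(11, 21): e=[16,-3,17] → ·
    (6,10)@(13, 21): e=[4,3,23] → █
    (7,10)@(15, 21): e=[-8,9,29] → ·
    (6,11)@(13, 23): e=[8,-9,31] → ·
  covered (4 px):
    · · · · · · · ·
    · · · · · · · ·
    · · · · · · · ·
    · · · · · · · ·
    · · · · · · · ·
    · · · · · · · ·
    · · · · · · · ·
    · · · · · · · ·
    · · · · · █ · ·
    · · · · █ █ · ·
    · · · · · · █ ·
    · · · · · · · ·
T1:
  2·area = 12
  edge (12, 8)→(12, 11): d=(0,3) right/bottom  bias=-1
  edge (12, 11)→(8, 4): d=(-4,-7) top-left  bias=+0
  edge (8, 4)→(12, 8): d=(4,4) right/bottom  bias=-1
    (2,0)@(5, 1): e=[21,-9,0] → ·  [on edge]
    (3,1)@(7, 3): e=[15,-3,0] → ·  [on edge]
    (4,2)@(9, 5): e=[9,3,0] → ·  [on edge]
    (5,3)@(11, 7): e=[3,9,0] → ·  [on edge]
    (5,4)@(11, 9): e=[3,1,8] → █
    (6,4)@(13, 9): e=[-3,15,0] → ·  [on edge]
    (5,5)@(11, 11): e=[3,-7,16] → ·
    (7,5)@(15, 11): e=[-9,21,0] → ·  [on edge]
  covered (1 px):
    · · · · · · · ·
    · · · · · · · ·
    · · · · · · · ·
    · · · · · · · ·
    · · · · · █ · ·
    · · · · · · · ·
    · · · · · · · ·
    · · · · · · · ·
    · · · · · · · ·
    · · · · · · · ·
    · · · · · · · ·
    · · · · · · · ·

Z-buffer (winner per pixel, '.' = empty):
  . . . . . . . .
  . . . . . . . .
  . . . . . . . .
  . . . . . . . .
  . . . . . 1 . .
  . . . . . . . .
  . . . . . . . .
  . . . . . . . .
  . . . . . 0 . .
  . . . . 0 0 . .
  . . . . . . 0 .
  . . . . . . . .

Answer: -1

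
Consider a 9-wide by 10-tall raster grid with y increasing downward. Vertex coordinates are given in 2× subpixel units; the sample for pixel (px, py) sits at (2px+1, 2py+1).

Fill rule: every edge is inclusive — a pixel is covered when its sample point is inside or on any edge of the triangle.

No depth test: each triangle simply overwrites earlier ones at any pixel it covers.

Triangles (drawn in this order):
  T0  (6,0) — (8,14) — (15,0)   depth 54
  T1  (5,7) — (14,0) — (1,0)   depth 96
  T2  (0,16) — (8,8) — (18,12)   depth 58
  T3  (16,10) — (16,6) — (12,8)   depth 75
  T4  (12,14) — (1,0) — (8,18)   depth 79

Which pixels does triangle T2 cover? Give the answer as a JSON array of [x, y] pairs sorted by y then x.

T0:
  2·area = 126  (B↔C swapped to make it positive)
  edge (6, 0)→(15, 0): d=(9,0) inclusive
  edge (15, 0)→(8, 14): d=(-7,14) inclusive
  edge (8, 14)→(6, 0): d=(-2,-14) inclusive
    (3,0)@(7, 1): e=[9,105,12] → X
    (4,0)@(9, 1): e=[9,77,40] → X
    (5,0)@(11, 1): e=[9,49,68] → X
    (6,0)@(13, 1): e=[9,21,96] → X
    (7,0)@(15, 1): e=[9,-7,124] → .
    (3,1)@(7, 3): e=[27,91,8] → X
    (7,1)@(15, 3): e=[27,-21,120] → .
    (3,2)@(7, 5): e=[45,77,4] → X
    (6,2)@(13, 5): e=[45,-7,88] → .
    (3,3)@(7, 7): e=[63,63,0] → X  [on edge]
    (6,3)@(13, 7): e=[63,-21,84] → .
    (3,4)@(7, 9): e=[81,49,-4] → .
  covered (16 px):
    . . . X X X X . .
    . . . X X X X . .
    . . . X X X . . .
    . . . X X X . . .
    . . . . X . . . .
    . . . . X . . . .
    . . . . . . . . .
    . . . . . . . . .
    . . . . . . . . .
    . . . . . . . . .
T1:
  2·area = 91  (B↔C swapped to make it positive)
  edge (5, 7)→(1, 0): d=(-4,-7) inclusive
  edge (1, 0)→(14, 0): d=(13,0) inclusive
  edge (14, 0)→(5, 7): d=(-9,7) inclusive
    (1,0)@(3, 1): e=[10,13,68] → X
    (2,0)@(5, 1): e=[24,13,54] → X
    (3,0)@(7, 1): e=[38,13,40] → X
    (4,0)@(9, 1): e=[52,13,26] → X
    (5,0)@(11, 1): e=[66,13,12] → X
    (6,0)@(13, 1): e=[80,13,-2] → .
    (1,1)@(3, 3): e=[2,39,50] → X
    (5,1)@(11, 3): e=[58,39,-6] → .
    (1,2)@(3, 5): e=[-6,65,32] → .
    (2,2)@(5, 5): e=[8,65,18] → X
    (4,2)@(9, 5): e=[36,65,-10] → .
    (2,3)@(5, 7): e=[0,91,0] → X  [on edge]
  covered (12 px):
    . X X X X X . . .
    . X X X X . . . .
    . . X X . . . . .
    . . X . . . . . .
    . . . . . . . . .
    . . . . . . . . .
    . . . . . . . . .
    . . . . . . . . .
    . . . . . . . . .
    . . . . . . . . .
T2:
  2·area = 112
  edge (0, 16)→(8, 8): d=(8,-8) inclusive
  edge (8, 8)→(18, 12): d=(10,4) inclusive
  edge (18, 12)→(0, 16): d=(-18,4) inclusive
    (7,0)@(15, 1): e=[0,-98,210] → .  [on edge]
    (6,1)@(13, 3): e=[0,-70,182] → .  [on edge]
    (5,2)@(11, 5): e=[0,-42,154] → .  [on edge]
    (4,3)@(9, 7): e=[0,-14,126] → .  [on edge]
    (3,4)@(7, 9): e=[0,14,98] → X  [on edge]
    (4,4)@(9, 9): e=[16,6,90] → X
    (5,4)@(11, 9): e=[32,-2,82] → .
    (2,5)@(5, 11): e=[0,42,70] → X  [on edge]
    (5,5)@(11, 11): e=[48,18,46] → X
    (6,5)@(13, 11): e=[64,10,38] → X
    (7,5)@(15, 11): e=[80,2,30] → X
    (8,5)@(17, 11): e=[96,-6,22] → .
    (1,6)@(3, 13): e=[0,70,42] → X  [on edge]
    (0,7)@(1, 15): e=[0,98,14] → X  [on edge]
  covered (16 px):
    . . . . . . . . .
    . . . . . . . . .
    . . . . . . . . .
    . . . . . . . . .
    . . . X X . . . .
    . . X X X X X X .
    . X X X X X X . .
    X X . . . . . . .
    . . . . . . . . .
    . . . . . . . . .
T3:
  2·area = 16  (B↔C swapped to make it positive)
  edge (16, 10)→(12, 8): d=(-4,-2) inclusive
  edge (12, 8)→(16, 6): d=(4,-2) inclusive
  edge (16, 6)→(16, 10): d=(0,4) inclusive
    (7,3)@(15, 7): e=[10,2,4] → X
    (8,3)@(17, 7): e=[14,6,-4] → .
    (7,4)@(15, 9): e=[2,10,4] → X
    (8,4)@(17, 9): e=[6,14,-4] → .
    (7,5)@(15, 11): e=[-6,18,4] → .
  covered (2 px):
    . . . . . . . . .
    . . . . . . . . .
    . . . . . . . . .
    . . . . . . . X .
    . . . . . . . X .
    . . . . . . . . .
    . . . . . . . . .
    . . . . . . . . .
    . . . . . . . . .
    . . . . . . . . .
T4:
  2·area = 100  (B↔C swapped to make it positive)
  edge (12, 14)→(8, 18): d=(-4,4) inclusive
  edge (8, 18)→(1, 0): d=(-7,-18) inclusive
  edge (1, 0)→(12, 14): d=(11,14) inclusive
    (1,1)@(3, 3): e=[80,15,5] → X
    (2,1)@(5, 3): e=[72,51,-23] → .
    (1,2)@(3, 5): e=[72,1,27] → X
    (2,2)@(5, 5): e=[64,37,-1] → .
    (1,3)@(3, 7): e=[64,-13,49] → .
    (2,3)@(5, 7): e=[56,23,21] → X
    (3,3)@(7, 7): e=[48,59,-7] → .
    (2,4)@(5, 9): e=[48,9,43] → X
    (3,4)@(7, 9): e=[40,45,15] → X
    (4,4)@(9, 9): e=[32,81,-13] → .
    (8,4)@(17, 9): e=[0,225,-125] → .  [on edge]
    (2,5)@(5, 11): e=[40,-5,65] → .
    (7,5)@(15, 11): e=[0,175,-75] → .  [on edge]
    (6,6)@(13, 13): e=[0,125,-25] → .  [on edge]
    (5,7)@(11, 15): e=[0,75,25] → X  [on edge]
    (4,8)@(9, 17): e=[0,25,75] → X  [on edge]
    (3,9)@(7, 19): e=[0,-25,125] → .  [on edge]
  covered (14 px):
    . . . . . . . . .
    . X . . . . . . .
    . X . . . . . . .
    . . X . . . . . .
    . . X X . . . . .
    . . . X X . . . .
    . . . X X X . . .
    . . . X X X . . .
    . . . . X . . . .
    . . . . . . . . .

Final: [[3,4],[4,4],[2,5],[3,5],[4,5],[5,5],[6,5],[7,5],[1,6],[2,6],[3,6],[4,6],[5,6],[6,6],[0,7],[1,7]]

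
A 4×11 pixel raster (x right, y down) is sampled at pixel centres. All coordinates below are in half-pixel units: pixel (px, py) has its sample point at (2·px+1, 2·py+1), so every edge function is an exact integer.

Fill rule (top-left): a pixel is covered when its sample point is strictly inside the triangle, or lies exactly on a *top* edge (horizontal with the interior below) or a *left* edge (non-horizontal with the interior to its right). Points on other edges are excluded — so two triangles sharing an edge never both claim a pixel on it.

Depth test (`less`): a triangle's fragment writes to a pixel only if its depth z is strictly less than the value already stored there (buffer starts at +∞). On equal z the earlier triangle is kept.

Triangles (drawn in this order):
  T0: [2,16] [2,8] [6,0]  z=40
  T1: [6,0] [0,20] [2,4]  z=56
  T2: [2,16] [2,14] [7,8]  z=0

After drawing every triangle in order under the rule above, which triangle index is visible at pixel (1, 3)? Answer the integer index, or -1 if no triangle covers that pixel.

T0:
  2·area = 32
  edge (2, 16)→(2, 8): d=(0,-8) top-left  bias=+0
  edge (2, 8)→(6, 0): d=(4,-8) top-left  bias=+0
  edge (6, 0)→(2, 16): d=(-4,16) right/bottom  bias=-1
    (2,1)@(5, 3): e=[24,4,4] → #
    (3,1)@(7, 3): e=[40,20,-28] → ·
    (2,2)@(5, 5): e=[24,12,-4] → ·
    (1,3)@(3, 7): e=[8,4,20] → #
    (2,3)@(5, 7): e=[24,20,-12] → ·
    (1,4)@(3, 9): e=[8,12,12] → #
    (2,4)@(5, 9): e=[24,28,-20] → ·
    (1,5)@(3, 11): e=[8,20,4] → #
    (2,5)@(5, 11): e=[24,36,-28] → ·
    (1,6)@(3, 13): e=[8,28,-4] → ·
  covered (4 px):
    · · · ·
    · · # ·
    · · · ·
    · # · ·
    · # · ·
    · # · ·
    · · · ·
    · · · ·
    · · · ·
    · · · ·
    · · · ·
T1:
  2·area = 56
  edge (6, 0)→(0, 20): d=(-6,20) right/bottom  bias=-1
  edge (0, 20)→(2, 4): d=(2,-16) top-left  bias=+0
  edge (2, 4)→(6, 0): d=(4,-4) top-left  bias=+0
    (2,0)@(5, 1): e=[14,42,0] → #  [on edge]
    (3,0)@(7, 1): e=[-26,74,8] → ·
    (1,1)@(3, 3): e=[42,14,0] → #  [on edge]
    (3,1)@(7, 3): e=[-38,78,16] → ·
    (0,2)@(1, 5): e=[70,-14,0] → ·  [on edge]
    (1,2)@(3, 5): e=[30,18,8] → #
    (2,2)@(5, 5): e=[-10,50,16] → ·
    (1,3)@(3, 7): e=[18,22,16] → #
    (2,3)@(5, 7): e=[-22,54,24] → ·
    (1,4)@(3, 9): e=[6,26,24] → #
    (2,4)@(5, 9): e=[-34,58,32] → ·
    (1,5)@(3, 11): e=[-6,30,32] → ·
  covered (8 px):
    · · # ·
    · # # ·
    · # · ·
    · # · ·
    · # · ·
    · · · ·
    # · · ·
    # · · ·
    · · · ·
    · · · ·
    · · · ·
T2:
  2·area = 10
  edge (2, 16)→(2, 14): d=(0,-2) top-left  bias=+0
  edge (2, 14)→(7, 8): d=(5,-6) top-left  bias=+0
  edge (7, 8)→(2, 16): d=(-5,8) right/bottom  bias=-1
    (2,5)@(5, 11): e=[6,3,1] → #
    (3,5)@(7, 11): e=[10,15,-15] → ·
    (1,6)@(3, 13): e=[2,1,7] → #
    (2,6)@(5, 13): e=[6,13,-9] → ·
    (1,7)@(3, 15): e=[2,11,-3] → ·
  covered (2 px):
    · · · ·
    · · · ·
    · · · ·
    · · · ·
    · · · ·
    · · # ·
    · # · ·
    · · · ·
    · · · ·
    · · · ·
    · · · ·

Z-buffer (winner per pixel, '.' = empty):
  . . 1 .
  . 1 0 .
  . 1 . .
  . 0 . .
  . 0 . .
  . 0 2 .
  1 2 . .
  1 . . .
  . . . .
  . . . .
  . . . .

Answer: 0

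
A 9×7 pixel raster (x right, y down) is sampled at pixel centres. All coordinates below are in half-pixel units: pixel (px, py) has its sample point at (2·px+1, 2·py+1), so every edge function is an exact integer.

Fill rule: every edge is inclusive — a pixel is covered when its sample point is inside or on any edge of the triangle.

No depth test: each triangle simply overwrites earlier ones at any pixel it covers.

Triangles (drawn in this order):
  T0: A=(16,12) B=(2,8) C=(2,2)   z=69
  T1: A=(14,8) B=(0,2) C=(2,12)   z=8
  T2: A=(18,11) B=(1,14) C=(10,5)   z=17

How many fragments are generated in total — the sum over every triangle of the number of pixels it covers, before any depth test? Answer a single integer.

T0:
  2·area = 84
  edge (16, 12)→(2, 8): d=(-14,-4) inclusive
  edge (2, 8)→(2, 2): d=(0,-6) inclusive
  edge (2, 2)→(16, 12): d=(14,10) inclusive
    (1,1)@(3, 3): e=[74,6,4] → █
    (2,1)@(5, 3): e=[82,18,-16] → ·
    (1,2)@(3, 5): e=[46,6,32] → █
    (2,2)@(5, 5): e=[54,18,12] → █
    (3,2)@(7, 5): e=[62,30,-8] → ·
    (1,3)@(3, 7): e=[18,6,60] → █
    (3,3)@(7, 7): e=[34,30,20] → █
    (4,3)@(9, 7): e=[42,42,0] → █  [on edge]
    (5,3)@(11, 7): e=[50,54,-20] → ·
    (1,4)@(3, 9): e=[-10,6,88] → ·
    (2,4)@(5, 9): e=[-2,18,68] → ·
    (3,4)@(7, 9): e=[6,30,48] → █
  covered (11 px):
    · · · · · · · · ·
    · █ · · · · · · ·
    · █ █ · · · · · ·
    · █ █ █ █ · · · ·
    · · · █ █ █ · · ·
    · · · · · · █ · ·
    · · · · · · · · ·
T1:
  2·area = 128  (B↔C swapped to make it positive)
  edge (14, 8)→(2, 12): d=(-12,4) inclusive
  edge (2, 12)→(0, 2): d=(-2,-10) inclusive
  edge (0, 2)→(14, 8): d=(14,6) inclusive
    (0,1)@(1, 3): e=[112,8,8] → █
    (1,1)@(3, 3): e=[104,28,-4] → ·
    (0,2)@(1, 5): e=[88,4,36] → █
    (1,2)@(3, 5): e=[80,24,24] → █
    (2,2)@(5, 5): e=[72,44,12] → █
    (3,2)@(7, 5): e=[64,64,0] → █  [on edge]
    (4,2)@(9, 5): e=[56,84,-12] → ·
    (0,3)@(1, 7): e=[64,0,64] → █  [on edge]
    (4,3)@(9, 7): e=[32,80,16] → █
    (5,3)@(11, 7): e=[24,100,4] → █
    (6,3)@(13, 7): e=[16,120,-8] → ·
    (8,3)@(17, 7): e=[0,160,-32] → ·  [on edge]
    (5,4)@(11, 9): e=[0,96,32] → █  [on edge]
    (2,5)@(5, 11): e=[0,32,96] → █  [on edge]
  covered (18 px):
    · · · · · · · · ·
    █ · · · · · · · ·
    █ █ █ █ · · · · ·
    █ █ █ █ █ █ · · ·
    · █ █ █ █ █ · · ·
    · █ █ · · · · · ·
    · · · · · · · · ·
T2:
  2·area = 126
  edge (18, 11)→(1, 14): d=(-17,3) inclusive
  edge (1, 14)→(10, 5): d=(9,-9) inclusive
  edge (10, 5)→(18, 11): d=(8,6) inclusive
    (4,3)@(9, 7): e=[95,9,22] → █
    (5,3)@(11, 7): e=[89,27,10] → █
    (6,3)@(13, 7): e=[83,45,-2] → ·
    (3,4)@(7, 9): e=[67,9,50] → █
    (6,4)@(13, 9): e=[49,63,14] → █
    (7,4)@(15, 9): e=[43,81,2] → █
    (8,4)@(17, 9): e=[37,99,-10] → ·
    (2,5)@(5, 11): e=[39,9,78] → █
    (8,5)@(17, 11): e=[3,117,6] → █
    (1,6)@(3, 13): e=[11,9,106] → █
    (3,6)@(7, 13): e=[-1,45,82] → ·
    (4,6)@(9, 13): e=[-7,63,70] → ·
  covered (16 px):
    · · · · · · · · ·
    · · · · · · · · ·
    · · · · · · · · ·
    · · · · █ █ · · ·
    · · · █ █ █ █ █ ·
    · · █ █ █ █ █ █ █
    · █ █ · · · · · ·

Answer: 45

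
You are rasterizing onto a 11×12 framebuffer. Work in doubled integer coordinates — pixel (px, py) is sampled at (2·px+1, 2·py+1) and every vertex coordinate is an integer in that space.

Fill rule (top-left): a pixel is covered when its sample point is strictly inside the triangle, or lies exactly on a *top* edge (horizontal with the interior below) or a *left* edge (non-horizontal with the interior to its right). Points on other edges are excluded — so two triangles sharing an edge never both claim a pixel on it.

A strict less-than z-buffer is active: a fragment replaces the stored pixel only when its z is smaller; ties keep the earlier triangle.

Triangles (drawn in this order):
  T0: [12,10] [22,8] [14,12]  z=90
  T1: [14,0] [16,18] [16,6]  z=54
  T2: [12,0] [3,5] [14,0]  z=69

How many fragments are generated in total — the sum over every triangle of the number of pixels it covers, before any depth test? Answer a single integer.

T0:
  2·area = 24
  edge (12, 10)→(22, 8): d=(10,-2) top-left  bias=+0
  edge (22, 8)→(14, 12): d=(-8,4) right/bottom  bias=-1
  edge (14, 12)→(12, 10): d=(-2,-2) top-left  bias=+0
    (1,0)@(3, 1): e=[-108,132,0] → ·  [on edge]
    (2,1)@(5, 3): e=[-84,108,0] → ·  [on edge]
    (3,2)@(7, 5): e=[-60,84,0] → ·  [on edge]
    (4,3)@(9, 7): e=[-36,60,0] → ·  [on edge]
    (5,4)@(11, 9): e=[-12,36,0] → ·  [on edge]
    (8,4)@(17, 9): e=[0,12,12] → █  [on edge]
    (9,4)@(19, 9): e=[4,4,16] → █
    (10,4)@(21, 9): e=[8,-4,20] → ·
    (3,5)@(7, 11): e=[0,36,-12] → ·  [on edge]
    (6,5)@(13, 11): e=[12,12,0] → █  [on edge]
    (7,5)@(15, 11): e=[16,4,4] → █
    (8,5)@(17, 11): e=[20,-4,8] → ·
    (7,6)@(15, 13): e=[36,-12,0] → ·  [on edge]
    (8,7)@(17, 15): e=[60,-36,0] → ·  [on edge]
    (9,8)@(19, 17): e=[84,-60,0] → ·  [on edge]
    (10,9)@(21, 19): e=[108,-84,0] → ·  [on edge]
  covered (4 px):
    · · · · · · · · · · ·
    · · · · · · · · · · ·
    · · · · · · · · · · ·
    · · · · · · · · · · ·
    · · · · · · · · █ █ ·
    · · · · · · █ █ · · ·
    · · · · · · · · · · ·
    · · · · · · · · · · ·
    · · · · · · · · · · ·
    · · · · · · · · · · ·
    · · · · · · · · · · ·
    · · · · · · · · · · ·
T1:
  2·area = 24  (B↔C swapped to make it positive)
  edge (14, 0)→(16, 6): d=(2,6) right/bottom  bias=-1
  edge (16, 6)→(16, 18): d=(0,12) right/bottom  bias=-1
  edge (16, 18)→(14, 0): d=(-2,-18) top-left  bias=+0
    (7,1)@(15, 3): e=[0,12,12] → ·  [on edge]
    (7,2)@(15, 5): e=[4,12,8] → █
    (8,2)@(17, 5): e=[-8,-12,44] → ·
    (7,3)@(15, 7): e=[8,12,4] → █
    (8,3)@(17, 7): e=[-4,-12,40] → ·
    (7,4)@(15, 9): e=[12,12,0] → █  [on edge]
    (8,4)@(17, 9): e=[0,-12,36] → ·  [on edge]
    (7,5)@(15, 11): e=[16,12,-4] → ·
    (9,7)@(19, 15): e=[0,-36,60] → ·  [on edge]
    (10,10)@(21, 21): e=[0,-60,84] → ·  [on edge]
  covered (3 px):
    · · · · · · · · · · ·
    · · · · · · · · · · ·
    · · · · · · · █ · · ·
    · · · · · · · █ · · ·
    · · · · · · · █ · · ·
    · · · · · · · · · · ·
    · · · · · · · · · · ·
    · · · · · · · · · · ·
    · · · · · · · · · · ·
    · · · · · · · · · · ·
    · · · · · · · · · · ·
    · · · · · · · · · · ·
T2:
  2·area = 10  (B↔C swapped to make it positive)
  edge (12, 0)→(14, 0): d=(2,0) top-left  bias=+0
  edge (14, 0)→(3, 5): d=(-11,5) right/bottom  bias=-1
  edge (3, 5)→(12, 0): d=(9,-5) top-left  bias=+0
    (5,0)@(11, 1): e=[2,4,4] → █
    (6,0)@(13, 1): e=[2,-6,14] → ·
    (3,1)@(7, 3): e=[6,2,2] → █
    (4,1)@(9, 3): e=[6,-8,12] → ·
    (5,1)@(11, 3): e=[6,-18,22] → ·
    (1,2)@(3, 5): e=[10,0,0] → ·  [on edge]
    (3,2)@(7, 5): e=[10,-20,20] → ·
  covered (2 px):
    · · · · · █ · · · · ·
    · · · █ · · · · · · ·
    · · · · · · · · · · ·
    · · · · · · · · · · ·
    · · · · · · · · · · ·
    · · · · · · · · · · ·
    · · · · · · · · · · ·
    · · · · · · · · · · ·
    · · · · · · · · · · ·
    · · · · · · · · · · ·
    · · · · · · · · · · ·
    · · · · · · · · · · ·

Final: 9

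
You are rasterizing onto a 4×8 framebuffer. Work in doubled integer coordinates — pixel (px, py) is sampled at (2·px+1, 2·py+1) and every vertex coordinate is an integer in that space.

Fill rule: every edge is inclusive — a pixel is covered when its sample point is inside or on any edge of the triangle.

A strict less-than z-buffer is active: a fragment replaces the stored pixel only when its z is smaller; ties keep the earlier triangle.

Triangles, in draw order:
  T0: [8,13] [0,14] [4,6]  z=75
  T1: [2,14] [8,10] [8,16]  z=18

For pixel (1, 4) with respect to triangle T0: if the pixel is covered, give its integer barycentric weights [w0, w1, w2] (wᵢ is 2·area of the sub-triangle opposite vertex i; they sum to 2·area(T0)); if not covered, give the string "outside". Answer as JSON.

T0:
  2·area = 60
  edge (8, 13)→(0, 14): d=(-8,1) inclusive
  edge (0, 14)→(4, 6): d=(4,-8) inclusive
  edge (4, 6)→(8, 13): d=(4,7) inclusive
    (1,4)@(3, 9): e=[37,4,19] → █
    (2,4)@(5, 9): e=[35,20,5] → █
    (3,4)@(7, 9): e=[33,36,-9] → ·
    (1,5)@(3, 11): e=[21,12,27] → █
    (3,5)@(7, 11): e=[17,44,-1] → ·
    (0,6)@(1, 13): e=[7,4,49] → █
    (3,6)@(7, 13): e=[1,52,7] → █
    (0,7)@(1, 15): e=[-9,12,57] → ·
    (1,7)@(3, 15): e=[-11,28,43] → ·
    (2,7)@(5, 15): e=[-13,44,29] → ·
    (3,7)@(7, 15): e=[-15,60,15] → ·
  covered (8 px):
    · · · ·
    · · · ·
    · · · ·
    · · · ·
    · █ █ ·
    · █ █ ·
    █ █ █ █
    · · · ·
T1:
  2·area = 36
  edge (2, 14)→(8, 10): d=(6,-4) inclusive
  edge (8, 10)→(8, 16): d=(0,6) inclusive
  edge (8, 16)→(2, 14): d=(-6,-2) inclusive
    (3,5)@(7, 11): e=[2,6,28] → █
    (2,6)@(5, 13): e=[6,18,12] → █
    (2,7)@(5, 15): e=[18,18,0] → █  [on edge]
  covered (5 px):
    · · · ·
    · · · ·
    · · · ·
    · · · ·
    · · · ·
    · · · █
    · · █ █
    · · █ █

Result: [4,19,37]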